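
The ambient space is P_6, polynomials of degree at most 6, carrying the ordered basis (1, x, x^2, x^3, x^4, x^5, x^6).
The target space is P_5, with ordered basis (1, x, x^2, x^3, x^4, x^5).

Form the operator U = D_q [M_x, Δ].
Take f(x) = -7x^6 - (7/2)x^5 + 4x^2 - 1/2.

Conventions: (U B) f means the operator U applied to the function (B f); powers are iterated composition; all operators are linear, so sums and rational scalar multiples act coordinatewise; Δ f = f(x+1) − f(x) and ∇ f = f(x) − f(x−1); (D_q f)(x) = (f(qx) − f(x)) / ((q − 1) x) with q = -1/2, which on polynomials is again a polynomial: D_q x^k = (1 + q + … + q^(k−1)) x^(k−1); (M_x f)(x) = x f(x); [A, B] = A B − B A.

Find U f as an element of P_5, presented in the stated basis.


the image equals g(x) = (147/32)x^5 + (1001/32)x^4 + (1225/16)x^3 + (525/4)x^2 + 68x + 103/2

Δ f = -42x^5 - (245/2)x^4 - 175x^3 - 140x^2 - (103/2)x - 13/2
M_x Δ f = -42x^6 - (245/2)x^5 - 175x^4 - 140x^3 - (103/2)x^2 - (13/2)x
M_x f = -7x^7 - (7/2)x^6 + 4x^3 - (1/2)x
Δ M_x f = -49x^6 - 168x^5 - (595/2)x^4 - 315x^3 - (375/2)x^2 - 58x - 7
[M_x, Δ] f = 7x^6 + (91/2)x^5 + (245/2)x^4 + 175x^3 + 136x^2 + (103/2)x + 7
D_q [M_x, Δ] f = (147/32)x^5 + (1001/32)x^4 + (1225/16)x^3 + (525/4)x^2 + 68x + 103/2


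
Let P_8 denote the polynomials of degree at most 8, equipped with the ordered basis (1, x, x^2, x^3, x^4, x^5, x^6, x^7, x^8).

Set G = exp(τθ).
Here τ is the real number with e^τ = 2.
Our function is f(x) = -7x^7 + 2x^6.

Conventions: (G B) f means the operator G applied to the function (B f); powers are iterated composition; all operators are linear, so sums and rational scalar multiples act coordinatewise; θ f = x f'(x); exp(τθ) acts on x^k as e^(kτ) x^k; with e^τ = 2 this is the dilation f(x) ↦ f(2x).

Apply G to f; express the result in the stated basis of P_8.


the result is g(x) = -896x^7 + 128x^6

exp(τθ) x^k = e^(kτ) x^k; with e^τ = 2 this sends x^k to 2^k x^k
x^6 ↦ 64 x^6
x^7 ↦ 128 x^7
applying this coordinatewise to f: exp(τθ) f = -896x^7 + 128x^6


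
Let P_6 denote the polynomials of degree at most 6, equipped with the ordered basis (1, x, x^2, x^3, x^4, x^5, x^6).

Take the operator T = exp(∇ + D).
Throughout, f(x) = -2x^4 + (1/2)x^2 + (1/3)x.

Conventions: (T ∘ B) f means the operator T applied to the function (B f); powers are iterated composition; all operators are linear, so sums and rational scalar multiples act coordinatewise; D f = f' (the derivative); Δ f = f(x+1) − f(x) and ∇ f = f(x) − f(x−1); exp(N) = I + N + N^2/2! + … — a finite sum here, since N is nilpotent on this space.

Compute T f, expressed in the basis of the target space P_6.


g(x) = -2x^4 - 16x^3 - (71/2)x^2 - (65/3)x - 11/6

order-1 term: -16x^3 + 12x^2 - 6x + 13/6
order-2 term: -48x^2 + 48x - 20
order-3 term: -64x + 48
order-4 term: -32
the series for exp(∇ + D) f terminates at order 4
exp(∇ + D) f = -2x^4 - 16x^3 - (71/2)x^2 - (65/3)x - 11/6


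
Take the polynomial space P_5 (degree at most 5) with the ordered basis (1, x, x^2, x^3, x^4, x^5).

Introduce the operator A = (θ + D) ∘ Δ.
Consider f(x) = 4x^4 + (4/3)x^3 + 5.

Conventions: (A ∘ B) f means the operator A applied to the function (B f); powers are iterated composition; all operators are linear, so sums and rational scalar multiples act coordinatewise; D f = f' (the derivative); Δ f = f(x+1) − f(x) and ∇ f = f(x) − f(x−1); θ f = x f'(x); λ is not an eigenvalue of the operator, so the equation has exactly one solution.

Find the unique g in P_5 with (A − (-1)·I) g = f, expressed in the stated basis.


g(x) = 4x^4 - (140/3)x^3 + 184x^2 - 12x - 239

write g with unknown coordinates in the stated basis and equate coefficients in (A − (-1)·I) g = f
solving from the highest basis element down gives g = 4x^4 - (140/3)x^3 + 184x^2 - 12x - 239
check: A g = 48x^3 - 184x^2 + 12x + 244
so A g − (-1)·g = 4x^4 + (4/3)x^3 + 5 = f ✓


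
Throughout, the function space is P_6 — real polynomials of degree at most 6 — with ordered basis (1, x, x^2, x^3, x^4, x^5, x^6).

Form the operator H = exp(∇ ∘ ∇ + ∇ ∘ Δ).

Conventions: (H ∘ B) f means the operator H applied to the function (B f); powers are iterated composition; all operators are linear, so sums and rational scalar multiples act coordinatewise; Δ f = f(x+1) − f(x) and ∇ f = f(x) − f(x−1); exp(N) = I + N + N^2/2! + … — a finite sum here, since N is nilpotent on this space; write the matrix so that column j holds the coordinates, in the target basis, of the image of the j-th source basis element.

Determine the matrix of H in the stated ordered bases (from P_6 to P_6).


the matrix is [[1, 0, 4, -6, 64, -270, 2344]; [0, 1, 0, 12, -24, 320, -1620]; [0, 0, 1, 0, 24, -60, 960]; [0, 0, 0, 1, 0, 40, -120]; [0, 0, 0, 0, 1, 0, 60]; [0, 0, 0, 0, 0, 1, 0]; [0, 0, 0, 0, 0, 0, 1]] (rows listed top to bottom)

image of 1: 1
image of x: x
image of x^2: x^2 + 4
image of x^3: x^3 + 12x - 6
image of x^4: x^4 + 24x^2 - 24x + 64
image of x^5: x^5 + 40x^3 - 60x^2 + 320x - 270
image of x^6: x^6 + 60x^4 - 120x^3 + 960x^2 - 1620x + 2344
each image's coordinates form column j of the matrix


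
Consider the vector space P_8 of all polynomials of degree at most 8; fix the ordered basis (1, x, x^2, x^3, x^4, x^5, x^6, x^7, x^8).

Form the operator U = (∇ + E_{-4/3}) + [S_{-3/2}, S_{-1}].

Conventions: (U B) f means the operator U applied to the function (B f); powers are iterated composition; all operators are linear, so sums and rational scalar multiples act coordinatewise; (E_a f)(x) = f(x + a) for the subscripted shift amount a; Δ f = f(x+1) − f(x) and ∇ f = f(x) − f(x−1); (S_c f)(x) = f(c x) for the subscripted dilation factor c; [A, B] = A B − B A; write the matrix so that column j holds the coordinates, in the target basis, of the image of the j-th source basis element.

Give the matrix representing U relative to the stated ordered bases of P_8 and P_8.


image of 1: 1
image of x: x - 1/3
image of x^2: x^2 - (2/3)x + 7/9
image of x^3: x^3 - x^2 + (7/3)x - 37/27
image of x^4: x^4 - (4/3)x^3 + (14/3)x^2 - (148/27)x + 175/81
image of x^5: x^5 - (5/3)x^4 + (70/9)x^3 - (370/27)x^2 + (875/81)x - 781/243
image of x^6: x^6 - 2x^5 + (35/3)x^4 - (740/27)x^3 + (875/27)x^2 - (1562/81)x + 3367/729
image of x^7: x^7 - (7/3)x^6 + (49/3)x^5 - (1295/27)x^4 + (6125/81)x^3 - (5467/81)x^2 + (23569/729)x - 14197/2187
image of x^8: x^8 - (8/3)x^7 + (196/9)x^6 - (2072/27)x^5 + (12250/81)x^4 - (43736/243)x^3 + (94276/729)x^2 - (113576/2187)x + 58975/6561
each image's coordinates form column j of the matrix

the matrix is [[1, -1/3, 7/9, -37/27, 175/81, -781/243, 3367/729, -14197/2187, 58975/6561]; [0, 1, -2/3, 7/3, -148/27, 875/81, -1562/81, 23569/729, -113576/2187]; [0, 0, 1, -1, 14/3, -370/27, 875/27, -5467/81, 94276/729]; [0, 0, 0, 1, -4/3, 70/9, -740/27, 6125/81, -43736/243]; [0, 0, 0, 0, 1, -5/3, 35/3, -1295/27, 12250/81]; [0, 0, 0, 0, 0, 1, -2, 49/3, -2072/27]; [0, 0, 0, 0, 0, 0, 1, -7/3, 196/9]; [0, 0, 0, 0, 0, 0, 0, 1, -8/3]; [0, 0, 0, 0, 0, 0, 0, 0, 1]] (rows listed top to bottom)


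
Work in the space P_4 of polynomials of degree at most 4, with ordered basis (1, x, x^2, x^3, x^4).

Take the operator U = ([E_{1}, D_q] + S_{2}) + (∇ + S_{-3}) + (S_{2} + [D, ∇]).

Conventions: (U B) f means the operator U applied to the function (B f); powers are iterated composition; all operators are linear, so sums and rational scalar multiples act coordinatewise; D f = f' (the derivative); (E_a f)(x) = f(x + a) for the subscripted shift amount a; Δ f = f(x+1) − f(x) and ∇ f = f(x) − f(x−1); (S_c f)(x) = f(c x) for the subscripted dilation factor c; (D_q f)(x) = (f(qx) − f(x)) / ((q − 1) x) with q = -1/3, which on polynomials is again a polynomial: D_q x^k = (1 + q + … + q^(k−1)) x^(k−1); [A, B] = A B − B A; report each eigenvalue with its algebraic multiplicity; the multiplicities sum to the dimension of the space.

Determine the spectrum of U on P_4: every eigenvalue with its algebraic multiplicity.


image of 1: 3
image of x: x + 1
image of x^2: 17x^2 + 2x - 7/3
image of x^3: -11x^3 + 3x^2 - (31/9)x - 11/9
image of x^4: 113x^4 + 4x^3 - (62/9)x^2 + (20/9)x - 115/27
the matrix is upper triangular; its diagonal is (3, 1, 17, -11, 113)
for a triangular matrix the eigenvalues are the diagonal entries, with algebraic multiplicity their repetition count

λ = -11 (multiplicity 1), λ = 1 (multiplicity 1), λ = 3 (multiplicity 1), λ = 17 (multiplicity 1), λ = 113 (multiplicity 1)


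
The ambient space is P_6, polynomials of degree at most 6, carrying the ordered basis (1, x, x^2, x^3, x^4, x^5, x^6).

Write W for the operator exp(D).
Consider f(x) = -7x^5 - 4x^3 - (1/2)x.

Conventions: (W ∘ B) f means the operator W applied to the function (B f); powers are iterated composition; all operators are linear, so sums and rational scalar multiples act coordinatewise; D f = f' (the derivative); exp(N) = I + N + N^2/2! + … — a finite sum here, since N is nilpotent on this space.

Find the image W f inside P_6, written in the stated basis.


the image equals g(x) = -7x^5 - 35x^4 - 74x^3 - 82x^2 - (95/2)x - 23/2

order-1 term: -35x^4 - 12x^2 - 1/2
order-2 term: -70x^3 - 12x
order-3 term: -70x^2 - 4
order-4 term: -35x
order-5 term: -7
the series for exp(D) f terminates at order 5
exp(D) f = -7x^5 - 35x^4 - 74x^3 - 82x^2 - (95/2)x - 23/2


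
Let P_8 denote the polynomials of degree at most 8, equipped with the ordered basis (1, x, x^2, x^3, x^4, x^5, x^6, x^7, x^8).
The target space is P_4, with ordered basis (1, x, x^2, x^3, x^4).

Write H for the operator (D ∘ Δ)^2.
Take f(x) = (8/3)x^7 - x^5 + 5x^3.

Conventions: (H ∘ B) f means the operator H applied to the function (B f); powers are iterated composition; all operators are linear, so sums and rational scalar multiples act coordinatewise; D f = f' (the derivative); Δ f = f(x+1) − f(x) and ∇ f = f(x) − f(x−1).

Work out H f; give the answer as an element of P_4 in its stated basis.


Δ f = (56/3)x^6 + 56x^5 + (265/3)x^4 + (250/3)x^3 + 61x^2 + (86/3)x + 20/3
D Δ f = 112x^5 + 280x^4 + (1060/3)x^3 + 250x^2 + 122x + 86/3
Δ (D ∘ Δ) f = 560x^4 + 2240x^3 + 3860x^2 + 3240x + 3352/3
D Δ (D ∘ Δ) f = 2240x^3 + 6720x^2 + 7720x + 3240

the image equals g(x) = 2240x^3 + 6720x^2 + 7720x + 3240


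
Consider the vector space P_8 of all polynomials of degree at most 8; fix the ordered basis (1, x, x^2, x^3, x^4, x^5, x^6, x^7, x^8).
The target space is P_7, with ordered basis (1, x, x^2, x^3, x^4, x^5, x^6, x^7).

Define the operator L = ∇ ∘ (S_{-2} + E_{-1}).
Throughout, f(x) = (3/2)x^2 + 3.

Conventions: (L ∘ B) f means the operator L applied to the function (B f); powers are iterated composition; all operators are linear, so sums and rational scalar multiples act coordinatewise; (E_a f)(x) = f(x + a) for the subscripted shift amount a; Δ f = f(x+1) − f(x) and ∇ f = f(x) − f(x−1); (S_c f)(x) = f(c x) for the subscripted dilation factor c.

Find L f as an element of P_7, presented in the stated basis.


S_{-2} f = 6x^2 + 3
E_{-1} f = (3/2)x^2 - 3x + 9/2
(S_{-2} + E_{-1}) f = (15/2)x^2 - 3x + 15/2
∇ (S_{-2} + E_{-1}) f = 15x - 21/2

g(x) = 15x - 21/2


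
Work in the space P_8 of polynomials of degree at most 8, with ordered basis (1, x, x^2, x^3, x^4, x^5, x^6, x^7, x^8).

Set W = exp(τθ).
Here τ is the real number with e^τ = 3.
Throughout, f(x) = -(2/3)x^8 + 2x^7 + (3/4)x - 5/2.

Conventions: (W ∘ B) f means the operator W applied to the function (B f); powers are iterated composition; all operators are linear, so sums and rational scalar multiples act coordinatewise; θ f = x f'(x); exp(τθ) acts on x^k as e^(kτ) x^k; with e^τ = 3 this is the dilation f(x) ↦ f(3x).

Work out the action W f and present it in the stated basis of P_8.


the result is g(x) = -4374x^8 + 4374x^7 + (9/4)x - 5/2

exp(τθ) x^k = e^(kτ) x^k; with e^τ = 3 this sends x^k to 3^k x^k
x ↦ 3 x
x^7 ↦ 2187 x^7
x^8 ↦ 6561 x^8
applying this coordinatewise to f: exp(τθ) f = -4374x^8 + 4374x^7 + (9/4)x - 5/2


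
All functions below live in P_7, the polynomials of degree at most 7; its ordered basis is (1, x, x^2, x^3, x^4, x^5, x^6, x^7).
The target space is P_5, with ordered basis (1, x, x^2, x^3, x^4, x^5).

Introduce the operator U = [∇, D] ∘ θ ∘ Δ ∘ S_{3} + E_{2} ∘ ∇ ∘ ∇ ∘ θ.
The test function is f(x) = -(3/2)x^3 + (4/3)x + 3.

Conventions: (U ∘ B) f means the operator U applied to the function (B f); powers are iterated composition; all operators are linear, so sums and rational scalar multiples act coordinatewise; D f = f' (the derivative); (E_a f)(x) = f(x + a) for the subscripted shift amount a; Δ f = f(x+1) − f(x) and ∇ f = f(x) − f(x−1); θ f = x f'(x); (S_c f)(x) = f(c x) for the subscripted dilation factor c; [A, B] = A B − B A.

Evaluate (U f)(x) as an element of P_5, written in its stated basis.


S_{3} f = -(81/2)x^3 + 4x + 3
Δ S_{3} f = -(243/2)x^2 - (243/2)x - 73/2
θ (Δ ∘ S_{3}) f = -243x^2 - (243/2)x
D θ (Δ ∘ S_{3}) f = -486x - 243/2
∇ D θ (Δ ∘ S_{3}) f = -486
∇ θ (Δ ∘ S_{3}) f = -486x + 243/2
D ∇ θ (Δ ∘ S_{3}) f = -486
[∇, D] θ (Δ ∘ S_{3}) f = 0
θ f = -(9/2)x^3 + (4/3)x
∇ θ f = -(27/2)x^2 + (27/2)x - 19/6
∇ ∇ θ f = -27x + 27
E_{2} (∇ ∘ ∇ ∘ θ) f = -27x - 27
([∇, D] ∘ θ ∘ Δ ∘ S_{3} + E_{2} ∘ ∇ ∘ ∇ ∘ θ) f = -27x - 27

g(x) = -27x - 27


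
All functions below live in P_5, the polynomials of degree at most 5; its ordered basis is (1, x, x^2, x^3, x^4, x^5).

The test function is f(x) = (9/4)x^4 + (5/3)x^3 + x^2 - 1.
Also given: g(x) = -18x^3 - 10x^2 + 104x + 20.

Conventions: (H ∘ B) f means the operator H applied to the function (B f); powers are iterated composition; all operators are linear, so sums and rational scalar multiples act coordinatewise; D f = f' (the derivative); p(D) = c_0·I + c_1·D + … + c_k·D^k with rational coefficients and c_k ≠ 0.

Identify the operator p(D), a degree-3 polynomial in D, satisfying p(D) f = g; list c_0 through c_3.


D^0 f = (9/4)x^4 + (5/3)x^3 + x^2 - 1
D^1 f = 9x^3 + 5x^2 + 2x
D^2 f = 27x^2 + 10x + 2
D^3 f = 54x + 10
matching coefficients of g against c_0 f + c_1 Df + … from the top degree down determines the c_i
solution: c_0 = 0, c_1 = -2, c_2 = 0, c_3 = 2

c_0 = 0, c_1 = -2, c_2 = 0, c_3 = 2


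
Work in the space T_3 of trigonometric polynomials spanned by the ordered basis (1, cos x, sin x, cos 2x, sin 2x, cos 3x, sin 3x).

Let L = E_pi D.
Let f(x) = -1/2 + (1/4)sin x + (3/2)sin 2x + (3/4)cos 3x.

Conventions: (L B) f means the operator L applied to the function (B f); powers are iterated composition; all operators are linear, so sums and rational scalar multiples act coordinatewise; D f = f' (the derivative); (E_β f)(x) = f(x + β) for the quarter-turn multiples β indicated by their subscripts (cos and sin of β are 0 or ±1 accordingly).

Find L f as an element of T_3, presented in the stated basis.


the image equals g(x) = -(1/4)cos x + 3cos 2x + (9/4)sin 3x

D f = (1/4)cos x + 3cos 2x - (9/4)sin 3x
E_pi D f = -(1/4)cos x + 3cos 2x + (9/4)sin 3x


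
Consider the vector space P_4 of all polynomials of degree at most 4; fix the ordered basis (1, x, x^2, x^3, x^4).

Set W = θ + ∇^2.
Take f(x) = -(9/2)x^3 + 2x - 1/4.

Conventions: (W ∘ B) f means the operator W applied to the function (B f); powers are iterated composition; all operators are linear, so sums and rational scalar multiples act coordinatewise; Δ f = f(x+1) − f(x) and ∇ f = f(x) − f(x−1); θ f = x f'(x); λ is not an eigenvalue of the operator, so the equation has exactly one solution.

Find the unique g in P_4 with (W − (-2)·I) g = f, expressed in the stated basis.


write g with unknown coordinates in the stated basis and equate coefficients in (W − (-2)·I) g = f
solving from the highest basis element down gives g = -(9/10)x^3 + (37/15)x - 113/40
check: W g = -(27/10)x^3 - (44/15)x + 27/5
so W g − (-2)·g = -(9/2)x^3 + 2x - 1/4 = f ✓

g(x) = -(9/10)x^3 + (37/15)x - 113/40


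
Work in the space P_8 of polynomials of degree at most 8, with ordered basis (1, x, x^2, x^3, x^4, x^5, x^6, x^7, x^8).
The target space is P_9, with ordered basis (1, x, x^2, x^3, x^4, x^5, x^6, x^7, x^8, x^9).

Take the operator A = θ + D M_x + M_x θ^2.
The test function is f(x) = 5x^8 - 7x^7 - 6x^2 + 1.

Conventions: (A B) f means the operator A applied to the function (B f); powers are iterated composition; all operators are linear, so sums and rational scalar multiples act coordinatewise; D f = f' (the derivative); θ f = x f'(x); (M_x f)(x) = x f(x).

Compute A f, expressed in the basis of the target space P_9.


the result is g(x) = 320x^9 - 258x^8 - 105x^7 - 24x^3 - 30x^2 + 1

θ f = 40x^8 - 49x^7 - 12x^2
M_x f = 5x^9 - 7x^8 - 6x^3 + x
D M_x f = 45x^8 - 56x^7 - 18x^2 + 1
θ f = 40x^8 - 49x^7 - 12x^2
θ θ f = 320x^8 - 343x^7 - 24x^2
M_x θ^2 f = 320x^9 - 343x^8 - 24x^3
(θ + D M_x + M_x θ^2) f = 320x^9 - 258x^8 - 105x^7 - 24x^3 - 30x^2 + 1


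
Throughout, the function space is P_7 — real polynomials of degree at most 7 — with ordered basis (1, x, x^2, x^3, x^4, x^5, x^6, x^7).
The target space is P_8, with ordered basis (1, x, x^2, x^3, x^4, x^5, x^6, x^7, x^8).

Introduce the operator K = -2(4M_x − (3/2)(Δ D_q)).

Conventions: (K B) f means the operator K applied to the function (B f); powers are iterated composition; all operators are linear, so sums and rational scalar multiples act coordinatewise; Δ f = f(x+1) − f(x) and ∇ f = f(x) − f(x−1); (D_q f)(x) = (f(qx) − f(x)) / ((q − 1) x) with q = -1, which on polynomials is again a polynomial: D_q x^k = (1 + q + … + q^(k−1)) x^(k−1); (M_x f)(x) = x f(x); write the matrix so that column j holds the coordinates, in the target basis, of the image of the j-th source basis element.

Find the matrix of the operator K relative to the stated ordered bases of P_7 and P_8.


image of 1: -8x
image of x: -8x^2
image of x^2: -8x^3
image of x^3: -8x^4 + 6x + 3
image of x^4: -8x^5
image of x^5: -8x^6 + 12x^3 + 18x^2 + 12x + 3
image of x^6: -8x^7
image of x^7: -8x^8 + 18x^5 + 45x^4 + 60x^3 + 45x^2 + 18x + 3
each image's coordinates form column j of the matrix

the matrix is [[0, 0, 0, 3, 0, 3, 0, 3]; [-8, 0, 0, 6, 0, 12, 0, 18]; [0, -8, 0, 0, 0, 18, 0, 45]; [0, 0, -8, 0, 0, 12, 0, 60]; [0, 0, 0, -8, 0, 0, 0, 45]; [0, 0, 0, 0, -8, 0, 0, 18]; [0, 0, 0, 0, 0, -8, 0, 0]; [0, 0, 0, 0, 0, 0, -8, 0]; [0, 0, 0, 0, 0, 0, 0, -8]] (rows listed top to bottom)


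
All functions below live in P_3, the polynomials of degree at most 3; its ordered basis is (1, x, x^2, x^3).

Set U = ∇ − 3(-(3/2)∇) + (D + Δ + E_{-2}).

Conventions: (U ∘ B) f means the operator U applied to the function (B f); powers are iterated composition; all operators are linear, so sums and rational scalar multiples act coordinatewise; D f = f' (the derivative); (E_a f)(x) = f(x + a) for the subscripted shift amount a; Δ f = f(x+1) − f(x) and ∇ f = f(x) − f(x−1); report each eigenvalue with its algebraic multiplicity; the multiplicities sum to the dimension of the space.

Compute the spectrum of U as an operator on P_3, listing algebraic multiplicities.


image of 1: 1
image of x: x + 11/2
image of x^2: x^2 + 11x - 1/2
image of x^3: x^3 + (33/2)x^2 - (3/2)x - 3/2
the matrix is upper triangular; its diagonal is (1, 1, 1, 1)
for a triangular matrix the eigenvalues are the diagonal entries, with algebraic multiplicity their repetition count

λ = 1 (multiplicity 4)


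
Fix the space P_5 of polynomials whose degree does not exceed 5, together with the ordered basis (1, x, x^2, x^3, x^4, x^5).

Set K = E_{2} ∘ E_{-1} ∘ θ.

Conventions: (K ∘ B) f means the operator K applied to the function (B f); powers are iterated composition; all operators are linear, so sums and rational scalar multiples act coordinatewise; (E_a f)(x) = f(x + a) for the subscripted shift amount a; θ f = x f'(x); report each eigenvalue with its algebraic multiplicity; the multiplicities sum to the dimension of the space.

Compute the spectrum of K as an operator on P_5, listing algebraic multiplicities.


image of 1: 0
image of x: x + 1
image of x^2: 2x^2 + 4x + 2
image of x^3: 3x^3 + 9x^2 + 9x + 3
image of x^4: 4x^4 + 16x^3 + 24x^2 + 16x + 4
image of x^5: 5x^5 + 25x^4 + 50x^3 + 50x^2 + 25x + 5
the matrix is upper triangular; its diagonal is (0, 1, 2, 3, 4, 5)
for a triangular matrix the eigenvalues are the diagonal entries, with algebraic multiplicity their repetition count

λ = 0 (multiplicity 1), λ = 1 (multiplicity 1), λ = 2 (multiplicity 1), λ = 3 (multiplicity 1), λ = 4 (multiplicity 1), λ = 5 (multiplicity 1)


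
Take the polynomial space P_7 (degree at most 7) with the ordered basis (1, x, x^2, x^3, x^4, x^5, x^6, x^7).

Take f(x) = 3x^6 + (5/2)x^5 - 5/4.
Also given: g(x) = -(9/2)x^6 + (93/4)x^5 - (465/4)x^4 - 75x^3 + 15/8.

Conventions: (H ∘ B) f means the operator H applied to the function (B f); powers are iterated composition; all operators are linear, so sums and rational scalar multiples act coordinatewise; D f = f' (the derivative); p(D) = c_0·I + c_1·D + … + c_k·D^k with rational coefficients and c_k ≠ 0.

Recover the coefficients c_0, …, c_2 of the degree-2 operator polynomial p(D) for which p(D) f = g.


D^0 f = 3x^6 + (5/2)x^5 - 5/4
D^1 f = 18x^5 + (25/2)x^4
D^2 f = 90x^4 + 50x^3
matching coefficients of g against c_0 f + c_1 Df + … from the top degree down determines the c_i
solution: c_0 = -3/2, c_1 = 3/2, c_2 = -3/2

c_0 = -3/2, c_1 = 3/2, c_2 = -3/2


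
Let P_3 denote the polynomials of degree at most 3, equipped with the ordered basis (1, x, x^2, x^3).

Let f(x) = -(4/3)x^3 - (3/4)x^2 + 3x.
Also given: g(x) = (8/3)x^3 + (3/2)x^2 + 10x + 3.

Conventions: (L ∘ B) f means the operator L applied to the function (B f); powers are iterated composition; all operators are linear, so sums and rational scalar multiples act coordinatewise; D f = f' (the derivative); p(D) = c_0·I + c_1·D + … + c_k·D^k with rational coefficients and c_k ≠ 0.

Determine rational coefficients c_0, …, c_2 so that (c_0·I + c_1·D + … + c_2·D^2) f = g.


c_0 = -2, c_1 = 0, c_2 = -2

D^0 f = -(4/3)x^3 - (3/4)x^2 + 3x
D^1 f = -4x^2 - (3/2)x + 3
D^2 f = -8x - 3/2
matching coefficients of g against c_0 f + c_1 Df + … from the top degree down determines the c_i
solution: c_0 = -2, c_1 = 0, c_2 = -2


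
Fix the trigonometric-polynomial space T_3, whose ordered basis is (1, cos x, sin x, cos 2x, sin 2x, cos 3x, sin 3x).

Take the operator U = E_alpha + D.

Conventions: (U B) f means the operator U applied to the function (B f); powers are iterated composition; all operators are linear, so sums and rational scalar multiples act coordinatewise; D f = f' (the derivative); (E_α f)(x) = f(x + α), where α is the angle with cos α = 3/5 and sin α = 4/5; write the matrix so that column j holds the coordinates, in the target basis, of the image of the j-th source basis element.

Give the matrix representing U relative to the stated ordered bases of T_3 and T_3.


image of 1: 1
image of cos x: (3/5)cos x - (9/5)sin x
image of sin x: (9/5)cos x + (3/5)sin x
image of cos 2x: -(7/25)cos 2x - (74/25)sin 2x
image of sin 2x: (74/25)cos 2x - (7/25)sin 2x
image of cos 3x: -(117/125)cos 3x - (419/125)sin 3x
image of sin 3x: (419/125)cos 3x - (117/125)sin 3x
each image's coordinates form column j of the matrix

the matrix is [[1, 0, 0, 0, 0, 0, 0]; [0, 3/5, 9/5, 0, 0, 0, 0]; [0, -9/5, 3/5, 0, 0, 0, 0]; [0, 0, 0, -7/25, 74/25, 0, 0]; [0, 0, 0, -74/25, -7/25, 0, 0]; [0, 0, 0, 0, 0, -117/125, 419/125]; [0, 0, 0, 0, 0, -419/125, -117/125]] (rows listed top to bottom)


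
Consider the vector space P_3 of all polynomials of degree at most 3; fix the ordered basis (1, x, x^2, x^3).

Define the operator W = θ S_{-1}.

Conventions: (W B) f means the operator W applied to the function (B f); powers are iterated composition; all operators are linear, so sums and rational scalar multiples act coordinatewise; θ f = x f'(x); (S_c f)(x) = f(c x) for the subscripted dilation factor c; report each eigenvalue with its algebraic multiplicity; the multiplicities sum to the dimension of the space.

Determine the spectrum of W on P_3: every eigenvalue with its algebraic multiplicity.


image of 1: 0
image of x: -x
image of x^2: 2x^2
image of x^3: -3x^3
the matrix is upper triangular; its diagonal is (0, -1, 2, -3)
for a triangular matrix the eigenvalues are the diagonal entries, with algebraic multiplicity their repetition count

λ = -3 (multiplicity 1), λ = -1 (multiplicity 1), λ = 0 (multiplicity 1), λ = 2 (multiplicity 1)


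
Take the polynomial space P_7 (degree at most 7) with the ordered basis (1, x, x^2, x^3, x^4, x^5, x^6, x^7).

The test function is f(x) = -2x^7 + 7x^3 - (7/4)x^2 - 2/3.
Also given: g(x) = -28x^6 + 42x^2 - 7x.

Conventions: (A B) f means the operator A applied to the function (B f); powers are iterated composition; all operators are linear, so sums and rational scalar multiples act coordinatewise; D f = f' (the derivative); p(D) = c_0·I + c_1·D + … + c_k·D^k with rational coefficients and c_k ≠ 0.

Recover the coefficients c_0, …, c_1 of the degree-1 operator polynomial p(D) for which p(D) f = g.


c_0 = 0, c_1 = 2

D^0 f = -2x^7 + 7x^3 - (7/4)x^2 - 2/3
D^1 f = -14x^6 + 21x^2 - (7/2)x
matching coefficients of g against c_0 f + c_1 Df + … from the top degree down determines the c_i
solution: c_0 = 0, c_1 = 2


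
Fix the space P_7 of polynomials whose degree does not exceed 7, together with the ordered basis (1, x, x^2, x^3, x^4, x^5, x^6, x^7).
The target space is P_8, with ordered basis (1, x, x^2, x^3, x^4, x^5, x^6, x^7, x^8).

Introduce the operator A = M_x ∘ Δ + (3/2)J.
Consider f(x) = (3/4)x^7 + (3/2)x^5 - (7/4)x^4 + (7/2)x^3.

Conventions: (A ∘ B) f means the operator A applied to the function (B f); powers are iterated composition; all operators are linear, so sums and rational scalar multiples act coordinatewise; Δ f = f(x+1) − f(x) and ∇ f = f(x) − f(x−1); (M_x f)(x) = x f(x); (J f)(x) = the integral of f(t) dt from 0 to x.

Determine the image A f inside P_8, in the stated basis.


Δ f = (21/4)x^6 + (63/4)x^5 + (135/4)x^4 + (137/4)x^3 + (123/4)x^2 + (65/4)x + 4
M_x Δ f = (21/4)x^7 + (63/4)x^6 + (135/4)x^5 + (137/4)x^4 + (123/4)x^3 + (65/4)x^2 + 4x
J f = (3/32)x^8 + (1/4)x^6 - (7/20)x^5 + (7/8)x^4
((3/2)J) f = (9/64)x^8 + (3/8)x^6 - (21/40)x^5 + (21/16)x^4
(M_x ∘ Δ + (3/2)J) f = (9/64)x^8 + (21/4)x^7 + (129/8)x^6 + (1329/40)x^5 + (569/16)x^4 + (123/4)x^3 + (65/4)x^2 + 4x

the image equals g(x) = (9/64)x^8 + (21/4)x^7 + (129/8)x^6 + (1329/40)x^5 + (569/16)x^4 + (123/4)x^3 + (65/4)x^2 + 4x


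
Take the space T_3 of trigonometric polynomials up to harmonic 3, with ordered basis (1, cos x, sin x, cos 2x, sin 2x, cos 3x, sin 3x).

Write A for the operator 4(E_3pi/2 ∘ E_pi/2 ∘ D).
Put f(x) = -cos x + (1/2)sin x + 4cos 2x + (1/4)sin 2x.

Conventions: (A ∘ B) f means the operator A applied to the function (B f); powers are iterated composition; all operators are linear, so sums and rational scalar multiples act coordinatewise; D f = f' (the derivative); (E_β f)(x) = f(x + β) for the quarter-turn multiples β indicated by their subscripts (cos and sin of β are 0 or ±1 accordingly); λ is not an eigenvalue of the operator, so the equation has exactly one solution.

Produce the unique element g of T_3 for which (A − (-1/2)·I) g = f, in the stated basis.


write g with unknown coordinates in the stated basis and equate coefficients in (A − (-1/2)·I) g = f
solving from the highest basis element down gives g = -(2/13)cos x - (3/13)sin x + (1/2)sin 2x
check: A g = -(12/13)cos x + (8/13)sin x + 4cos 2x
so A g − (-1/2)·g = -cos x + (1/2)sin x + 4cos 2x + (1/4)sin 2x = f ✓

g(x) = -(2/13)cos x - (3/13)sin x + (1/2)sin 2x


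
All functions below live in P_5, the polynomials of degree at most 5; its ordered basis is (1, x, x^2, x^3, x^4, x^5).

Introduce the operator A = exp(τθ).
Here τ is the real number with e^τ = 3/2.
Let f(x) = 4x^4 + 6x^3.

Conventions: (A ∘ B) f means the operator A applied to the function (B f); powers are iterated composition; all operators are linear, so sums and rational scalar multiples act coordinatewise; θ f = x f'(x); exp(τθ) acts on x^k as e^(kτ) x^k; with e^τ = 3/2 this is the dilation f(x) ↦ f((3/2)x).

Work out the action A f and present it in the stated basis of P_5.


exp(τθ) x^k = e^(kτ) x^k; with e^τ = 3/2 this sends x^k to (3/2)^k x^k
x^3 ↦ 27/8 x^3
x^4 ↦ 81/16 x^4
applying this coordinatewise to f: exp(τθ) f = (81/4)x^4 + (81/4)x^3

the image equals g(x) = (81/4)x^4 + (81/4)x^3


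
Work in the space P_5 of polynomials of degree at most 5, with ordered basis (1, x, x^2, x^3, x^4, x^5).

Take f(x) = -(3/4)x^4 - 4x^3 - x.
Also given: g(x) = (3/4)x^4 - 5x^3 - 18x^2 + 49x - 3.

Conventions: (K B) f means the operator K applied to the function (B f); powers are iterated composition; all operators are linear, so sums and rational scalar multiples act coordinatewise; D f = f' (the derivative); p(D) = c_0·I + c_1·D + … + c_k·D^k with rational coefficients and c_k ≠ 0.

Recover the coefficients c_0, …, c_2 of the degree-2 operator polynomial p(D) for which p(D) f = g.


D^0 f = -(3/4)x^4 - 4x^3 - x
D^1 f = -3x^3 - 12x^2 - 1
D^2 f = -9x^2 - 24x
matching coefficients of g against c_0 f + c_1 Df + … from the top degree down determines the c_i
solution: c_0 = -1, c_1 = 3, c_2 = -2

c_0 = -1, c_1 = 3, c_2 = -2


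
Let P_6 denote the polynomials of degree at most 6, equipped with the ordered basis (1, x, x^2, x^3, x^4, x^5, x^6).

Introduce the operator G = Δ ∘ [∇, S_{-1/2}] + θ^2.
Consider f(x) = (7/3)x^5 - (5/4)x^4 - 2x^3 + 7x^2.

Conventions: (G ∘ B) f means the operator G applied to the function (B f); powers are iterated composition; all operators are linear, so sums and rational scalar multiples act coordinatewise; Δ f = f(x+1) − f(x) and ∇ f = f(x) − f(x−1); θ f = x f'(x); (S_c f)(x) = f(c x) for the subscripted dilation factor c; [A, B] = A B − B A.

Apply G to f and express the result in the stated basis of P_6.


the image equals g(x) = (175/3)x^5 - 20x^4 - (179/8)x^3 + (193/16)x^2 - (403/16)x - 175/32

S_{-1/2} f = -(7/96)x^5 - (5/64)x^4 + (1/4)x^3 + (7/4)x^2
∇ S_{-1/2} f = -(35/96)x^4 + (5/12)x^3 + (47/96)x^2 + (269/96)x - 287/192
∇ f = (35/3)x^4 - (85/3)x^3 + (149/6)x^2 + (10/3)x - 65/12
S_{-1/2} ∇ f = (35/48)x^4 + (85/24)x^3 + (149/24)x^2 - (5/3)x - 65/12
[∇, S_{-1/2}] f = -(35/32)x^4 - (25/8)x^3 - (183/32)x^2 + (143/32)x + 251/64
Δ [∇, S_{-1/2}] f = -(35/8)x^3 - (255/16)x^2 - (403/16)x - 175/32
θ f = (35/3)x^5 - 5x^4 - 6x^3 + 14x^2
θ θ f = (175/3)x^5 - 20x^4 - 18x^3 + 28x^2
(Δ ∘ [∇, S_{-1/2}] + θ^2) f = (175/3)x^5 - 20x^4 - (179/8)x^3 + (193/16)x^2 - (403/16)x - 175/32


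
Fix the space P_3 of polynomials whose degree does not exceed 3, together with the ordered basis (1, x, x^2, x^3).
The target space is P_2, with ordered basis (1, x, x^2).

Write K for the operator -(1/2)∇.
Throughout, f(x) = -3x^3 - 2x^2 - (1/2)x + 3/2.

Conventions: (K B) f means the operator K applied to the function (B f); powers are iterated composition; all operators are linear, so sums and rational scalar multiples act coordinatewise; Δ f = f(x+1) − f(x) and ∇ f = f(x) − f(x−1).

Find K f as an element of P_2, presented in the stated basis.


∇ f = -9x^2 + 5x - 3/2
(-(1/2)∇) f = (9/2)x^2 - (5/2)x + 3/4

the result is g(x) = (9/2)x^2 - (5/2)x + 3/4


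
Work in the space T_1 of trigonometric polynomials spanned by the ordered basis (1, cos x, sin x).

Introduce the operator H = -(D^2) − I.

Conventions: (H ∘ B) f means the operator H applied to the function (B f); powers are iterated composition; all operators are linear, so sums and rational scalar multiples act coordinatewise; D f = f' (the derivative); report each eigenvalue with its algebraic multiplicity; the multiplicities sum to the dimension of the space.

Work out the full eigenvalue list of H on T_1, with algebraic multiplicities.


image of 1: -1
image of cos x: 0
image of sin x: 0
the matrix is diagonal; its diagonal is (-1, 0, 0)
for a triangular matrix the eigenvalues are the diagonal entries, with algebraic multiplicity their repetition count

λ = -1 (multiplicity 1), λ = 0 (multiplicity 2)


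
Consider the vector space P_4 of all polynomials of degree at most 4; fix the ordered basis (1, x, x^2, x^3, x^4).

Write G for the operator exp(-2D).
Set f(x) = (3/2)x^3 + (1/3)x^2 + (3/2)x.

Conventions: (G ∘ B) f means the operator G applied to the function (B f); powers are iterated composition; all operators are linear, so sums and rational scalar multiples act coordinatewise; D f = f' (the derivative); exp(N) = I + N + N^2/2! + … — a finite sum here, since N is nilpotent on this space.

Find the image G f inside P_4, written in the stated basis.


the image equals g(x) = (3/2)x^3 - (26/3)x^2 + (109/6)x - 41/3

order-1 term: -9x^2 - (4/3)x - 3
order-2 term: 18x + 4/3
order-3 term: -12
the series for exp(-2D) f terminates at order 3
exp(-2D) f = (3/2)x^3 - (26/3)x^2 + (109/6)x - 41/3


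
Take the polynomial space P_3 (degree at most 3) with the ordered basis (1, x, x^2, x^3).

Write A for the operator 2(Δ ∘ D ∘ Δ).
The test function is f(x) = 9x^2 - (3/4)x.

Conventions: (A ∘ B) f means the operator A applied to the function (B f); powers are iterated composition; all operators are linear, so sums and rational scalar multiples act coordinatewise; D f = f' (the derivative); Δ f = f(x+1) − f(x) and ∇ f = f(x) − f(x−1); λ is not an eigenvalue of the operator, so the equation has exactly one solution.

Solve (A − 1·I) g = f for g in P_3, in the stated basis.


write g with unknown coordinates in the stated basis and equate coefficients in (A − 1·I) g = f
solving from the highest basis element down gives g = -9x^2 + (3/4)x
check: A g = 0
so A g − 1·g = 9x^2 - (3/4)x = f ✓

g(x) = -9x^2 + (3/4)x


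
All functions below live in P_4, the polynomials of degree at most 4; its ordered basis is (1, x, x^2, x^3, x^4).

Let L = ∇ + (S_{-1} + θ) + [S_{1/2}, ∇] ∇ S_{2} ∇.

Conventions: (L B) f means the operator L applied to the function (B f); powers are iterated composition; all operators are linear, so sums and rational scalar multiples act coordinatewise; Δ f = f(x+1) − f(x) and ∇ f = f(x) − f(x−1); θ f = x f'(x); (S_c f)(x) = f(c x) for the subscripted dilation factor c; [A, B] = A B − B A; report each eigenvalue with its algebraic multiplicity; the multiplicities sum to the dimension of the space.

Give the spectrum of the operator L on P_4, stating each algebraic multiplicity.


λ = 0 (multiplicity 1), λ = 1 (multiplicity 1), λ = 2 (multiplicity 1), λ = 3 (multiplicity 1), λ = 5 (multiplicity 1)

image of 1: 1
image of x: 1
image of x^2: 3x^2 + 2x - 1
image of x^3: 2x^3 + 3x^2 - 3x + 13
image of x^4: 5x^4 + 4x^3 - 6x^2 + 52x - 145
the matrix is upper triangular; its diagonal is (1, 0, 3, 2, 5)
for a triangular matrix the eigenvalues are the diagonal entries, with algebraic multiplicity their repetition count


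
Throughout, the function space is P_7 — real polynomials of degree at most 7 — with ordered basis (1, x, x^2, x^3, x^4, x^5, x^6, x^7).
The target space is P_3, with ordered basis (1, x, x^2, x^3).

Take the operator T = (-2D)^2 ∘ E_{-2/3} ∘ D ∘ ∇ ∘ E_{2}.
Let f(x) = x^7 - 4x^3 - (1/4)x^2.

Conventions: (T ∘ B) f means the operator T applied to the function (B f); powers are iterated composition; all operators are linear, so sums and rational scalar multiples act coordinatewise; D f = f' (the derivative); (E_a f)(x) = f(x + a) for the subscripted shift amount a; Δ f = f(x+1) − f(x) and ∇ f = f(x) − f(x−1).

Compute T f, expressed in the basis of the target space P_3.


the result is g(x) = 3360x^3 + 8400x^2 + 7840x + 23800/9

E_{2} f = x^7 + 14x^6 + 84x^5 + 280x^4 + 556x^3 + (2591/4)x^2 + 399x + 95
∇ E_{2} f = 7x^6 + 63x^5 + 245x^4 + 525x^3 + 639x^2 + (809/2)x + 393/4
D ∇ E_{2} f = 42x^5 + 315x^4 + 980x^3 + 1575x^2 + 1278x + 809/2
E_{-2/3} D ∇ E_{2} f = 42x^5 + 175x^4 + (980/3)x^3 + (2975/9)x^2 + (4126/27)x + 3049/162
D (E_{-2/3} ∘ D ∘ ∇) E_{2} f = 210x^4 + 700x^3 + 980x^2 + (5950/9)x + 4126/27
(-2D) (E_{-2/3} ∘ D ∘ ∇) E_{2} f = -420x^4 - 1400x^3 - 1960x^2 - (11900/9)x - 8252/27
D (-2D) (E_{-2/3} ∘ D ∘ ∇) E_{2} f = -1680x^3 - 4200x^2 - 3920x - 11900/9
(-2D) (-2D) (E_{-2/3} ∘ D ∘ ∇) E_{2} f = 3360x^3 + 8400x^2 + 7840x + 23800/9


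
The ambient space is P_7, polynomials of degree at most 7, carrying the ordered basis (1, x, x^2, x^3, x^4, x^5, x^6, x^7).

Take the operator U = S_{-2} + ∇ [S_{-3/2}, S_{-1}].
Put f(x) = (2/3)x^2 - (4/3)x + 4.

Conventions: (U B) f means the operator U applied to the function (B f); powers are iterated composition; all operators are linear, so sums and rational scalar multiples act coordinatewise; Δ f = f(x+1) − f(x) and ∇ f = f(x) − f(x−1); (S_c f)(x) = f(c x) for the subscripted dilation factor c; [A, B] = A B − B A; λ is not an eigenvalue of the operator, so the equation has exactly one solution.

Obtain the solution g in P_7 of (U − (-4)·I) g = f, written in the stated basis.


the result is g(x) = (1/12)x^2 - (2/3)x + 4/5

write g with unknown coordinates in the stated basis and equate coefficients in (U − (-4)·I) g = f
solving from the highest basis element down gives g = (1/12)x^2 - (2/3)x + 4/5
check: U g = (1/3)x^2 + (4/3)x + 4/5
so U g − (-4)·g = (2/3)x^2 - (4/3)x + 4 = f ✓


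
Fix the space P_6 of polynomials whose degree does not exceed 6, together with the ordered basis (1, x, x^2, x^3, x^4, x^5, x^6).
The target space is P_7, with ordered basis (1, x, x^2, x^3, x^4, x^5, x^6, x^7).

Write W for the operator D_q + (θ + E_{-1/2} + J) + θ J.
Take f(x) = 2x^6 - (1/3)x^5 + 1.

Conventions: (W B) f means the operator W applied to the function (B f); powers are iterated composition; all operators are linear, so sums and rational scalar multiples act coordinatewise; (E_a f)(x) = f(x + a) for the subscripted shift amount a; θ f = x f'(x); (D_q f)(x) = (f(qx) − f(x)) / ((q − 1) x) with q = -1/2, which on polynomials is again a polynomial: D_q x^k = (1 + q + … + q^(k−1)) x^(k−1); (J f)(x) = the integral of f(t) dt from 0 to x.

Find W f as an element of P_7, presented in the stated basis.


D_q f = (21/16)x^5 - (11/48)x^4
θ f = 12x^6 - (5/3)x^5
E_{-1/2} f = 2x^6 - (19/3)x^5 + (25/3)x^4 - (35/6)x^3 + (55/24)x^2 - (23/48)x + 25/24
J f = (2/7)x^7 - (1/18)x^6 + x
(θ + E_{-1/2} + J) f = (2/7)x^7 + (251/18)x^6 - 8x^5 + (25/3)x^4 - (35/6)x^3 + (55/24)x^2 + (25/48)x + 25/24
J f = (2/7)x^7 - (1/18)x^6 + x
θ J f = 2x^7 - (1/3)x^6 + x
(D_q + (θ + E_{-1/2} + J) + θ J) f = (16/7)x^7 + (245/18)x^6 - (107/16)x^5 + (389/48)x^4 - (35/6)x^3 + (55/24)x^2 + (73/48)x + 25/24

the image equals g(x) = (16/7)x^7 + (245/18)x^6 - (107/16)x^5 + (389/48)x^4 - (35/6)x^3 + (55/24)x^2 + (73/48)x + 25/24


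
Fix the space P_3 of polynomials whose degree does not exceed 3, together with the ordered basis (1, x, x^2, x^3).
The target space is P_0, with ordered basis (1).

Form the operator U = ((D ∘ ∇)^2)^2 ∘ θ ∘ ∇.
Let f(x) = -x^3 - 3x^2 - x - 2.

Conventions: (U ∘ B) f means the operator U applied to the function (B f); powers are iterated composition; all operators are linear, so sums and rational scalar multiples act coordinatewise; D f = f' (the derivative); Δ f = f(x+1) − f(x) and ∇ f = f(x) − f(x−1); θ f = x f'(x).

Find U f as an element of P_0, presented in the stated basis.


the result is g(x) = 0

∇ f = -3x^2 - 3x + 1
θ ∇ f = -6x^2 - 3x
∇ θ ∇ f = -12x + 3
D ∇ θ ∇ f = -12
∇ (D ∘ ∇) θ ∇ f = 0
D ∇ (D ∘ ∇) θ ∇ f = 0
∇ (D ∘ ∇)^2 θ ∇ f = 0
D ∇ (D ∘ ∇)^2 θ ∇ f = 0
∇ (D ∘ ∇) (D ∘ ∇)^2 θ ∇ f = 0
D ∇ (D ∘ ∇) (D ∘ ∇)^2 θ ∇ f = 0


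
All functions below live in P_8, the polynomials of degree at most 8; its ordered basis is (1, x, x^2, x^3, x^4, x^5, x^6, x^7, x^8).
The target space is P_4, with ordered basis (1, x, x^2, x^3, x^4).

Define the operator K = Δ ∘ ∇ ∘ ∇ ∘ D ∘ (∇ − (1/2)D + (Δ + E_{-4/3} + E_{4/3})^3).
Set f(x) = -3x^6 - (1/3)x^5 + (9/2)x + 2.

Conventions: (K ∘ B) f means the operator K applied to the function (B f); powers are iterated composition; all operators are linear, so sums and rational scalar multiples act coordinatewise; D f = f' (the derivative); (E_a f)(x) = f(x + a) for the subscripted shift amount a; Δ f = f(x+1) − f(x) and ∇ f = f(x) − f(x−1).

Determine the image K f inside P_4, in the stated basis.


∇ f = -18x^5 + (130/3)x^4 - (170/3)x^3 + (125/3)x^2 - (49/3)x + 43/6
D f = -18x^5 - (5/3)x^4 + 9/2
(-(1/2)D) f = 9x^5 + (5/6)x^4 - 9/4
Δ f = -18x^5 - (140/3)x^4 - (190/3)x^3 - (145/3)x^2 - (59/3)x + 7/6
E_{-4/3} f = -3x^6 + (71/3)x^5 - (700/9)x^4 + (3680/27)x^3 - (10880/81)x^2 + (36491/486)x - 14180/729
E_{4/3} f = -3x^6 - (73/3)x^5 - (740/9)x^4 - (4000/27)x^3 - (12160/81)x^2 - (37237/486)x - 7480/729
(Δ + E_{-4/3} + E_{4/3}) f = -6x^6 - (56/3)x^5 - (620/3)x^4 - (2030/27)x^3 - (2995/9)x^2 - (5152/243)x - 13873/486
Δ (Δ + E_{-4/3} + E_{4/3}) f = -36x^5 - (550/3)x^4 - (3400/3)x^3 - (15680/9)x^2 - (16624/9)x - 160501/243
E_{-4/3} (Δ + E_{-4/3} + E_{4/3}) f = -6x^6 + (88/3)x^5 - (2180/9)x^4 + (26450/27)x^3 - (168355/81)x^2 + (554392/243)x - 1489907/1458
E_{4/3} (Δ + E_{-4/3} + E_{4/3}) f = -6x^6 - (200/3)x^5 - (4420/9)x^4 - (48430/27)x^3 - (288755/81)x^2 - (902936/243)x - 2321395/1458
(Δ + E_{-4/3} + E_{4/3}) (Δ + E_{-4/3} + E_{4/3}) f = -12x^6 - (220/3)x^5 - (2750/3)x^4 - (52580/27)x^3 - (66470/9)x^2 - (797392/243)x - 795718/243
Δ (Δ + E_{-4/3} + E_{4/3}) (Δ + E_{-4/3} + E_{4/3}) f = -72x^5 - (1640/3)x^4 - 4640x^3 - (110300/9)x^2 - (74156/3)x - 3308788/243
E_{-4/3} (Δ + E_{-4/3} + E_{4/3}) (Δ + E_{-4/3} + E_{4/3}) f = -12x^6 + (68/3)x^5 - (6730/9)x^4 + (6620/3)x^3 - (664550/81)x^2 + (124768/9)x - 7340018/729
E_{4/3} (Δ + E_{-4/3} + E_{4/3}) (Δ + E_{-4/3} + E_{4/3}) f = -12x^6 - (508/3)x^5 - (15530/9)x^4 - (78380/9)x^3 - (2208070/81)x^2 - (3524800/81)x - 20899954/729
(Δ + E_{-4/3} + E_{4/3}) (Δ + E_{-4/3} + E_{4/3}) (Δ + E_{-4/3} + E_{4/3}) f = -24x^6 - (656/3)x^5 - 3020x^4 - (100280/9)x^3 - 47720x^2 - (4404100/81)x - 1413568/27
(∇ − (1/2)D + (Δ + E_{-4/3} + E_{4/3})^3) f = -24x^6 - (683/3)x^5 - (17855/6)x^4 - (100790/9)x^3 - (143035/3)x^2 - (4405423/81)x - 5653741/108
D (∇ − (1/2)D + (Δ + E_{-4/3} + E_{4/3})^3) f = -144x^5 - (3415/3)x^4 - (35710/3)x^3 - (100790/3)x^2 - (286070/3)x - 4405423/81
∇ D (∇ − (1/2)D + (Δ + E_{-4/3} + E_{4/3})^3) f = -720x^4 - (9340/3)x^3 - 30320x^2 - (105950/3)x - 72669
∇ (∇ ∘ D) (∇ − (1/2)D + (Δ + E_{-4/3} + E_{4/3})^3) f = -2880x^3 - 5020x^2 - 54180x - 7390
Δ ∇ (∇ ∘ D) (∇ − (1/2)D + (Δ + E_{-4/3} + E_{4/3})^3) f = -8640x^2 - 18680x - 62080

g(x) = -8640x^2 - 18680x - 62080
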